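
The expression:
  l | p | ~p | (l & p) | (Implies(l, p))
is always true.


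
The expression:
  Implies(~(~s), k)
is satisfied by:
  {k: True, s: False}
  {s: False, k: False}
  {s: True, k: True}


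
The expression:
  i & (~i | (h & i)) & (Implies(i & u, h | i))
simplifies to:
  h & i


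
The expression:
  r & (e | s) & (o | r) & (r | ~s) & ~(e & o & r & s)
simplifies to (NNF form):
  r & (e | s) & (~e | ~o | ~s)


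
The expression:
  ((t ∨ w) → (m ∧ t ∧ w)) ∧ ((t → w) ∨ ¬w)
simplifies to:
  (m ∨ ¬w) ∧ (t ∨ ¬w) ∧ (w ∨ ¬t)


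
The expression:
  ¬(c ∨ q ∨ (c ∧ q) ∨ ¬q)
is never true.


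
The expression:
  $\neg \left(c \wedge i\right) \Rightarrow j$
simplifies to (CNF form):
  $\left(c \vee j\right) \wedge \left(i \vee j\right)$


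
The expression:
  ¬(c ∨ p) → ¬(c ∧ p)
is always true.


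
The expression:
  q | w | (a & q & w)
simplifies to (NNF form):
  q | w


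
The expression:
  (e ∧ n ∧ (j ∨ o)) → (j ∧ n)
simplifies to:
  j ∨ ¬e ∨ ¬n ∨ ¬o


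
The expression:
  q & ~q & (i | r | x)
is never true.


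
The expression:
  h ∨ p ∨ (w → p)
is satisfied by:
  {p: True, h: True, w: False}
  {p: True, w: False, h: False}
  {h: True, w: False, p: False}
  {h: False, w: False, p: False}
  {p: True, h: True, w: True}
  {p: True, w: True, h: False}
  {h: True, w: True, p: False}


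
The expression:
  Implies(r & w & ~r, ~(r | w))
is always true.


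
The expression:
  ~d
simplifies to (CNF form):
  ~d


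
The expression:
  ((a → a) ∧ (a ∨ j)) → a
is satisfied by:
  {a: True, j: False}
  {j: False, a: False}
  {j: True, a: True}


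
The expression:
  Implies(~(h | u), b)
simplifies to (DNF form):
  b | h | u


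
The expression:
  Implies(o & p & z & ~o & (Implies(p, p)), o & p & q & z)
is always true.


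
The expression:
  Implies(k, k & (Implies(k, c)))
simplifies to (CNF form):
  c | ~k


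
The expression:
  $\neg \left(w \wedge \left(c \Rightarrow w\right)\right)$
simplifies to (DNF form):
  $\neg w$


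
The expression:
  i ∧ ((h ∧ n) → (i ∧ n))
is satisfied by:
  {i: True}


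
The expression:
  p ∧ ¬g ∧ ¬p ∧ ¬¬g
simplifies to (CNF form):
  False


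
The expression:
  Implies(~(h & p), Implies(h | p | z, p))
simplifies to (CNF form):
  (p | ~h) & (p | ~z)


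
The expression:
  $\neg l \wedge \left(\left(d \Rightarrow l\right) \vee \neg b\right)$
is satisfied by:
  {l: False, d: False, b: False}
  {b: True, l: False, d: False}
  {d: True, l: False, b: False}


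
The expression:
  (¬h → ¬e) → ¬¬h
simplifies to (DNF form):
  e ∨ h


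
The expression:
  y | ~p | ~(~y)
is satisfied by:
  {y: True, p: False}
  {p: False, y: False}
  {p: True, y: True}


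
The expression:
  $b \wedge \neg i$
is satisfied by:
  {b: True, i: False}


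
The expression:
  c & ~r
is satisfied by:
  {c: True, r: False}


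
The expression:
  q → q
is always true.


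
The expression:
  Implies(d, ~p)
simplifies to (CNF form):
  ~d | ~p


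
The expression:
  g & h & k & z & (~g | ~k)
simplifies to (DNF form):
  False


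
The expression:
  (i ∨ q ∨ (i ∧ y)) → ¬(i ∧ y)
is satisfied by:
  {y: False, i: False}
  {i: True, y: False}
  {y: True, i: False}


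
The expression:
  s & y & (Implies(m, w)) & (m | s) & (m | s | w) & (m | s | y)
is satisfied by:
  {w: True, s: True, y: True, m: False}
  {s: True, y: True, w: False, m: False}
  {w: True, m: True, s: True, y: True}


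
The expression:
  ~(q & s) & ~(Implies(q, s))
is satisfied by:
  {q: True, s: False}


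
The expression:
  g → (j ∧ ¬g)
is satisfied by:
  {g: False}


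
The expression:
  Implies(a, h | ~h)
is always true.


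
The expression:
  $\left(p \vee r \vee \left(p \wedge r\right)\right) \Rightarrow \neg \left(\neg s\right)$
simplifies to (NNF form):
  $s \vee \left(\neg p \wedge \neg r\right)$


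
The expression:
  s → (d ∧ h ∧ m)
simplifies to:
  (d ∧ h ∧ m) ∨ ¬s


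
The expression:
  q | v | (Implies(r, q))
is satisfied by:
  {q: True, v: True, r: False}
  {q: True, v: False, r: False}
  {v: True, q: False, r: False}
  {q: False, v: False, r: False}
  {r: True, q: True, v: True}
  {r: True, q: True, v: False}
  {r: True, v: True, q: False}


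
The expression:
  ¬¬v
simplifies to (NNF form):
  v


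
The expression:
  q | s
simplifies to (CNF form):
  q | s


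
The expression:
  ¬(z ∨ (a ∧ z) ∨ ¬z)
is never true.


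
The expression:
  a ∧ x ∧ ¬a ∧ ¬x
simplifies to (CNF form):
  False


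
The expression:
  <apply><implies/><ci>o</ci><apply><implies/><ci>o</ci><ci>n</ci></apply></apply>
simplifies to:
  <apply><or/><ci>n</ci><apply><not/><ci>o</ci></apply></apply>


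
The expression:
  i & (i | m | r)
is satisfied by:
  {i: True}


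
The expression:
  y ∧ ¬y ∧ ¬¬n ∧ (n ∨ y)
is never true.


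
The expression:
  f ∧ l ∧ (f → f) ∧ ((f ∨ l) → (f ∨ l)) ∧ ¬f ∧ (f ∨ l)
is never true.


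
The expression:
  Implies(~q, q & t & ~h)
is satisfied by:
  {q: True}


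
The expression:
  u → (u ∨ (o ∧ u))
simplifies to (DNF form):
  True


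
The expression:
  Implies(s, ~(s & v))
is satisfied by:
  {s: False, v: False}
  {v: True, s: False}
  {s: True, v: False}


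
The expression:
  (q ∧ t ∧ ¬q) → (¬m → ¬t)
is always true.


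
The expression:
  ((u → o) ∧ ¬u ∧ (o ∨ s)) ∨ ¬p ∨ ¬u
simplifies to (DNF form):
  ¬p ∨ ¬u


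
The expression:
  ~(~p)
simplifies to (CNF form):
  p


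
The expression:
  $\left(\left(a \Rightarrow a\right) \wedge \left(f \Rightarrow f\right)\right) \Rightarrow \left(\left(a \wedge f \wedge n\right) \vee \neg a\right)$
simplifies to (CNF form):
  $\left(f \vee \neg a\right) \wedge \left(n \vee \neg a\right)$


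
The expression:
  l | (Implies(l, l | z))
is always true.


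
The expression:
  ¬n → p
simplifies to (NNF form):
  n ∨ p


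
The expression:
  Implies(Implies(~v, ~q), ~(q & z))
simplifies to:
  ~q | ~v | ~z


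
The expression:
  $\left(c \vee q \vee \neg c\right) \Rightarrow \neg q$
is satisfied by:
  {q: False}


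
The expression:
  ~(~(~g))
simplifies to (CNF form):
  ~g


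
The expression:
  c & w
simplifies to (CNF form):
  c & w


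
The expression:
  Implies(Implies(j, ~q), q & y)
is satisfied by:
  {y: True, j: True, q: True}
  {y: True, q: True, j: False}
  {j: True, q: True, y: False}


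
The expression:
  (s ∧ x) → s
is always true.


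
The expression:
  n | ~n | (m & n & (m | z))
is always true.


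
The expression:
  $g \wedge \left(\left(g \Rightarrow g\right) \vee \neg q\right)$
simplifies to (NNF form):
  $g$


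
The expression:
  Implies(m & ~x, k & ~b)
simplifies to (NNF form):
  x | ~m | (k & ~b)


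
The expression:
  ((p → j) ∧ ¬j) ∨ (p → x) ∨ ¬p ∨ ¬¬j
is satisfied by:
  {j: True, x: True, p: False}
  {j: True, p: False, x: False}
  {x: True, p: False, j: False}
  {x: False, p: False, j: False}
  {j: True, x: True, p: True}
  {j: True, p: True, x: False}
  {x: True, p: True, j: False}


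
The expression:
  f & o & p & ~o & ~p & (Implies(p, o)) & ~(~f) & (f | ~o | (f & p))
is never true.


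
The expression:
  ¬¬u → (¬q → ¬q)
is always true.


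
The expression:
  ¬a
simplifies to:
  ¬a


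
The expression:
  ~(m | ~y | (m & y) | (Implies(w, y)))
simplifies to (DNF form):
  False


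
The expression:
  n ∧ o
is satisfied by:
  {o: True, n: True}


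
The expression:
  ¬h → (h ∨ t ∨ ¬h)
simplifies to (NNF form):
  True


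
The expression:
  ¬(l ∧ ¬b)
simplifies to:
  b ∨ ¬l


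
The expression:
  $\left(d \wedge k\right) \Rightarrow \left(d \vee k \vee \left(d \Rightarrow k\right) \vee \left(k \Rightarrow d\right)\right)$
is always true.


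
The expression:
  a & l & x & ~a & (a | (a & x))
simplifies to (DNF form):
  False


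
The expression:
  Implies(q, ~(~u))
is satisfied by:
  {u: True, q: False}
  {q: False, u: False}
  {q: True, u: True}


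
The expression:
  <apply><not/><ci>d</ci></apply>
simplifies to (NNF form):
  <apply><not/><ci>d</ci></apply>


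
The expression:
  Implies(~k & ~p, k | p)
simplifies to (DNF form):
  k | p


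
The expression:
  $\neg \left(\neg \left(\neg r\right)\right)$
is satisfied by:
  {r: False}


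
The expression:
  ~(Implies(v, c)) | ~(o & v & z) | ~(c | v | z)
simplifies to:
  ~c | ~o | ~v | ~z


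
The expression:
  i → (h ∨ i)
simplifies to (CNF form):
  True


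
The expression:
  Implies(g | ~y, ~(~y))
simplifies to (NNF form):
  y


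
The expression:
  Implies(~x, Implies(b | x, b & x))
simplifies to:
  x | ~b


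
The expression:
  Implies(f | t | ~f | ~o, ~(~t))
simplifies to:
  t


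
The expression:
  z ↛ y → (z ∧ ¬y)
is always true.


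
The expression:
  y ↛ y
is never true.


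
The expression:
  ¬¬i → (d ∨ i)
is always true.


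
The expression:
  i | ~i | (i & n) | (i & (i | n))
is always true.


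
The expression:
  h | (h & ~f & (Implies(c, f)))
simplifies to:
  h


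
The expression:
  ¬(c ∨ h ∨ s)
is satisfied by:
  {c: False, h: False, s: False}


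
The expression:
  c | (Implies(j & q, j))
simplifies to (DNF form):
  True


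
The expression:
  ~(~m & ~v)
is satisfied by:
  {m: True, v: True}
  {m: True, v: False}
  {v: True, m: False}


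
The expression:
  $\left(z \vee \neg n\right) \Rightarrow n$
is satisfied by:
  {n: True}


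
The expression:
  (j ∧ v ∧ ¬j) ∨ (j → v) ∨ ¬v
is always true.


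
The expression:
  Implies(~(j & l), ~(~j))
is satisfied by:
  {j: True}


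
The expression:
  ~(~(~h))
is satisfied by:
  {h: False}


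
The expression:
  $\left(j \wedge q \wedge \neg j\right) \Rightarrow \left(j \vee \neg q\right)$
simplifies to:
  $\text{True}$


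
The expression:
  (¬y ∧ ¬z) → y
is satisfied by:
  {y: True, z: True}
  {y: True, z: False}
  {z: True, y: False}


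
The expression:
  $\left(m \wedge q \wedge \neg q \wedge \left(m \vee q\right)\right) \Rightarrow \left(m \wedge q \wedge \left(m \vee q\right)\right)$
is always true.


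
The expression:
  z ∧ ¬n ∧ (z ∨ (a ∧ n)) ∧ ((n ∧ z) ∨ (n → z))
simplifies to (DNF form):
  z ∧ ¬n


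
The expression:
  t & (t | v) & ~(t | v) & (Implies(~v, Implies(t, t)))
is never true.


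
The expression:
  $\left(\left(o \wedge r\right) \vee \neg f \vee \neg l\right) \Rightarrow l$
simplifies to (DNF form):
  $l$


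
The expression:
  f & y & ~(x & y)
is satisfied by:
  {f: True, y: True, x: False}


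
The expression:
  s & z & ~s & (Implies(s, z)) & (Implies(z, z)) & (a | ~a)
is never true.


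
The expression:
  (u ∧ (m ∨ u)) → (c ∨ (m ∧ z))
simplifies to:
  c ∨ (m ∧ z) ∨ ¬u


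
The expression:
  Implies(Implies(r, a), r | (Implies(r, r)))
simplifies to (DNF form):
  True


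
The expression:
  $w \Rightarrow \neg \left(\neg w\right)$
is always true.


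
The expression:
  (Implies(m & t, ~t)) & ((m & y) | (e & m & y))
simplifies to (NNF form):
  m & y & ~t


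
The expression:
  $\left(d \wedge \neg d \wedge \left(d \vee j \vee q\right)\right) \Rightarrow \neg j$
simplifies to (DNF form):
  $\text{True}$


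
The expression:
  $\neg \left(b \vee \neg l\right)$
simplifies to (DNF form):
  $l \wedge \neg b$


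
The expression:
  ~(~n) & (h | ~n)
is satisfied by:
  {h: True, n: True}


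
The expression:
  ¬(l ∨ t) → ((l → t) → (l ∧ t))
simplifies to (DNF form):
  l ∨ t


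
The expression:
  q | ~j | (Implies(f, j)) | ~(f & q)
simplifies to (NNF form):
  True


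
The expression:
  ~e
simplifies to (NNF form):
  ~e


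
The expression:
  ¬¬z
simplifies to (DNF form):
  z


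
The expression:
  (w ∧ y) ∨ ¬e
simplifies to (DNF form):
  (w ∧ y) ∨ ¬e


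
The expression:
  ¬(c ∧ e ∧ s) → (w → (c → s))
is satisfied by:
  {s: True, w: False, c: False}
  {w: False, c: False, s: False}
  {s: True, c: True, w: False}
  {c: True, w: False, s: False}
  {s: True, w: True, c: False}
  {w: True, s: False, c: False}
  {s: True, c: True, w: True}


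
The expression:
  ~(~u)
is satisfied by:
  {u: True}


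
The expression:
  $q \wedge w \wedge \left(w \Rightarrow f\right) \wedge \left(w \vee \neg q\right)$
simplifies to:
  $f \wedge q \wedge w$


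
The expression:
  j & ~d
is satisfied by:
  {j: True, d: False}


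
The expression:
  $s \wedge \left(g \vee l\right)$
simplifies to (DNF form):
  $\left(g \wedge s\right) \vee \left(l \wedge s\right)$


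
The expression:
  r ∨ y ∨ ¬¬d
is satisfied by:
  {r: True, y: True, d: True}
  {r: True, y: True, d: False}
  {r: True, d: True, y: False}
  {r: True, d: False, y: False}
  {y: True, d: True, r: False}
  {y: True, d: False, r: False}
  {d: True, y: False, r: False}


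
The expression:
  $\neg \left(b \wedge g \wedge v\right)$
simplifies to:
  $\neg b \vee \neg g \vee \neg v$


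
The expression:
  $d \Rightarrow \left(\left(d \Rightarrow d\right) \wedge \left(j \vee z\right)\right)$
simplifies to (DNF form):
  $j \vee z \vee \neg d$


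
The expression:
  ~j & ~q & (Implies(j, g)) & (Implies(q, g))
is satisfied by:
  {q: False, j: False}


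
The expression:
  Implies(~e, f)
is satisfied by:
  {e: True, f: True}
  {e: True, f: False}
  {f: True, e: False}


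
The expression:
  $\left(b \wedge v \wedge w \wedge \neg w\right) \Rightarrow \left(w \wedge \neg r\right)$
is always true.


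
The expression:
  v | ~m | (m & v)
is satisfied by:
  {v: True, m: False}
  {m: False, v: False}
  {m: True, v: True}


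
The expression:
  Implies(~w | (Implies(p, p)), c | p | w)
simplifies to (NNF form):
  c | p | w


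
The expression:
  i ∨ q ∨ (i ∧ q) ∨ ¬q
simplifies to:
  True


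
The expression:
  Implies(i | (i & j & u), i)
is always true.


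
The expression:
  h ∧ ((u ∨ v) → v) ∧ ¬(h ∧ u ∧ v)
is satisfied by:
  {h: True, u: False}


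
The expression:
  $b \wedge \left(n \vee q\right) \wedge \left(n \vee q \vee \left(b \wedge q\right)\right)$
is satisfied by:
  {b: True, n: True, q: True}
  {b: True, n: True, q: False}
  {b: True, q: True, n: False}


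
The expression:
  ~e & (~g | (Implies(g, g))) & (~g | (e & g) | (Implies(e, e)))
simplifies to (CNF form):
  ~e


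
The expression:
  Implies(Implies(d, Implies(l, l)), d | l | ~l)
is always true.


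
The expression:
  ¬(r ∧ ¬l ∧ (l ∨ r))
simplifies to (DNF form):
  l ∨ ¬r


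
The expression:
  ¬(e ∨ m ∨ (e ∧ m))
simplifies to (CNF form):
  ¬e ∧ ¬m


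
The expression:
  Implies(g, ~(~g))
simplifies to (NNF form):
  True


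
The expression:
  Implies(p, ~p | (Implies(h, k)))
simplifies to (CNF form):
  k | ~h | ~p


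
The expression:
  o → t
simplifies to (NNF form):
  t ∨ ¬o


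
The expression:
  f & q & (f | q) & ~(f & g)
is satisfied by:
  {f: True, q: True, g: False}


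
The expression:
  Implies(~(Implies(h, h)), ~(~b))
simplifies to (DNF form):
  True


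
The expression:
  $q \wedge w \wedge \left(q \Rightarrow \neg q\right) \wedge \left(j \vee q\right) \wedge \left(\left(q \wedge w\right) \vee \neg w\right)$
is never true.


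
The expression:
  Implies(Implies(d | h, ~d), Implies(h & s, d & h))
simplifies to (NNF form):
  d | ~h | ~s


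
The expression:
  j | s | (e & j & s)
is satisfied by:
  {s: True, j: True}
  {s: True, j: False}
  {j: True, s: False}


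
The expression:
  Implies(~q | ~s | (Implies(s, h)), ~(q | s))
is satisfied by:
  {q: False, s: False, h: False}
  {h: True, q: False, s: False}
  {s: True, q: True, h: False}


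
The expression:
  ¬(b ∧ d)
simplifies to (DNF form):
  ¬b ∨ ¬d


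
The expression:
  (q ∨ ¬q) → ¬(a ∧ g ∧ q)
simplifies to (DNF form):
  ¬a ∨ ¬g ∨ ¬q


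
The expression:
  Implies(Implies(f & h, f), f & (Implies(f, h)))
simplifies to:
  f & h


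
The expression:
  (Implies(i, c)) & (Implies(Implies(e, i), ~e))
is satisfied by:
  {c: True, e: False, i: False}
  {e: False, i: False, c: False}
  {c: True, e: True, i: False}
  {e: True, c: False, i: False}
  {i: True, c: True, e: False}


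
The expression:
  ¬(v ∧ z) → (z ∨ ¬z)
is always true.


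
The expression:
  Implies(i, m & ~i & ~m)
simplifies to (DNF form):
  ~i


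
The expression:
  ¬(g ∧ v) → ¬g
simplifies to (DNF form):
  v ∨ ¬g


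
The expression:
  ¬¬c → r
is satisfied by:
  {r: True, c: False}
  {c: False, r: False}
  {c: True, r: True}


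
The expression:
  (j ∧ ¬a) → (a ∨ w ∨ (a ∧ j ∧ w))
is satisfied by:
  {a: True, w: True, j: False}
  {a: True, w: False, j: False}
  {w: True, a: False, j: False}
  {a: False, w: False, j: False}
  {j: True, a: True, w: True}
  {j: True, a: True, w: False}
  {j: True, w: True, a: False}


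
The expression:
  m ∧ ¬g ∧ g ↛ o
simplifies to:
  False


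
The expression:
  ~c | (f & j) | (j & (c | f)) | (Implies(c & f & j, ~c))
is always true.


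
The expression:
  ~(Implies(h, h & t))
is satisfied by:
  {h: True, t: False}


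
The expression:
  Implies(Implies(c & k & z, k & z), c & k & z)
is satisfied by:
  {c: True, z: True, k: True}


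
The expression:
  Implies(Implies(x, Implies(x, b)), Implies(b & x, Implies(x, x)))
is always true.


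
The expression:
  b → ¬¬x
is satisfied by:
  {x: True, b: False}
  {b: False, x: False}
  {b: True, x: True}


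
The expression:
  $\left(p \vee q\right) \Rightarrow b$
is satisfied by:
  {b: True, p: False, q: False}
  {b: True, q: True, p: False}
  {b: True, p: True, q: False}
  {b: True, q: True, p: True}
  {q: False, p: False, b: False}


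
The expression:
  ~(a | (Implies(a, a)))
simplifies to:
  False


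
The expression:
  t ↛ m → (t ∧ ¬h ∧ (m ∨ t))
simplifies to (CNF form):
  m ∨ ¬h ∨ ¬t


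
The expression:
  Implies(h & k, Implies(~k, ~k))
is always true.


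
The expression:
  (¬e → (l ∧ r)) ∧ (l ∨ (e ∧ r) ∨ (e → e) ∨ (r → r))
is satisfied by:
  {l: True, e: True, r: True}
  {l: True, e: True, r: False}
  {e: True, r: True, l: False}
  {e: True, r: False, l: False}
  {l: True, r: True, e: False}


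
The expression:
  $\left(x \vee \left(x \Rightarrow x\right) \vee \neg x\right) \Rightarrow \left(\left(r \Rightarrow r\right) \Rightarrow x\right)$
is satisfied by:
  {x: True}


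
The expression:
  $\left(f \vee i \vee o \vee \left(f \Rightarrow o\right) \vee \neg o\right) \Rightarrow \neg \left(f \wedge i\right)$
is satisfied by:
  {i: False, f: False}
  {f: True, i: False}
  {i: True, f: False}


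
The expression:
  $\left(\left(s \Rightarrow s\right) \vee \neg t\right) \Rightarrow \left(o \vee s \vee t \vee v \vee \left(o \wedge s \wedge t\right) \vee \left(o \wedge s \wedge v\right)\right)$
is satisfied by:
  {t: True, o: True, v: True, s: True}
  {t: True, o: True, v: True, s: False}
  {t: True, o: True, s: True, v: False}
  {t: True, o: True, s: False, v: False}
  {t: True, v: True, s: True, o: False}
  {t: True, v: True, s: False, o: False}
  {t: True, v: False, s: True, o: False}
  {t: True, v: False, s: False, o: False}
  {o: True, v: True, s: True, t: False}
  {o: True, v: True, s: False, t: False}
  {o: True, s: True, v: False, t: False}
  {o: True, s: False, v: False, t: False}
  {v: True, s: True, o: False, t: False}
  {v: True, o: False, s: False, t: False}
  {s: True, o: False, v: False, t: False}


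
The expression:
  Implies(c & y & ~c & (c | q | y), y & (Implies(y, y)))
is always true.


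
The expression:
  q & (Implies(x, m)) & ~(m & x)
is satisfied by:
  {q: True, x: False}


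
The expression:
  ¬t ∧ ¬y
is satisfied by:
  {y: False, t: False}


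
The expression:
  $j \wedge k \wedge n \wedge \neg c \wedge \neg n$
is never true.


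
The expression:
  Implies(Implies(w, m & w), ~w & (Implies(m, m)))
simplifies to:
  ~m | ~w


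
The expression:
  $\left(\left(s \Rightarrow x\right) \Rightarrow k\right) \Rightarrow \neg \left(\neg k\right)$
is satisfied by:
  {x: True, k: True, s: False}
  {x: True, s: False, k: False}
  {k: True, s: False, x: False}
  {k: False, s: False, x: False}
  {x: True, k: True, s: True}
  {x: True, s: True, k: False}
  {k: True, s: True, x: False}


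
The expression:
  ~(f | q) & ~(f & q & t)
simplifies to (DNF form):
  ~f & ~q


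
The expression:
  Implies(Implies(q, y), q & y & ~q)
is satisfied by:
  {q: True, y: False}


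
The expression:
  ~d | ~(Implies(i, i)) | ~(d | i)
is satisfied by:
  {d: False}


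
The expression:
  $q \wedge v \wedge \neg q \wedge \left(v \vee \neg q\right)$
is never true.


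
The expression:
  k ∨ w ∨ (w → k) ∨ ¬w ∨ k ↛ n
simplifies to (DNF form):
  True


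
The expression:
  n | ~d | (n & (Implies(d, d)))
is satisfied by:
  {n: True, d: False}
  {d: False, n: False}
  {d: True, n: True}


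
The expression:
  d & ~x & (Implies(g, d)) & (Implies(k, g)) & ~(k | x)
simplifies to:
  d & ~k & ~x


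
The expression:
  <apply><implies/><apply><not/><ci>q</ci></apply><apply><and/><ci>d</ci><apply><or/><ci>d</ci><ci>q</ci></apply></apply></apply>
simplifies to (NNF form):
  <apply><or/><ci>d</ci><ci>q</ci></apply>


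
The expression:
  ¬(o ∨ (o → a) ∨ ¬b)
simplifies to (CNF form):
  False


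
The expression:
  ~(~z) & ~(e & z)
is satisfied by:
  {z: True, e: False}


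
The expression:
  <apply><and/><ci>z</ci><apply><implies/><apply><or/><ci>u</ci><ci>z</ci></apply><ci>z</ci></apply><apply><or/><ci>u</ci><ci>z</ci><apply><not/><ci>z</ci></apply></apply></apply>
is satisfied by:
  {z: True}


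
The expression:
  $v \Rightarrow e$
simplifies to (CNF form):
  $e \vee \neg v$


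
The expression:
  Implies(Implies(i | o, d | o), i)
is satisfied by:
  {i: True}


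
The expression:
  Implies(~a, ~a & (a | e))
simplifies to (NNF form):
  a | e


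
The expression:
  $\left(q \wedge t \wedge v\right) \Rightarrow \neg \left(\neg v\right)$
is always true.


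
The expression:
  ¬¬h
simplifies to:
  h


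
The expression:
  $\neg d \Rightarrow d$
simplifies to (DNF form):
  $d$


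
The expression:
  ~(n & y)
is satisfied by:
  {y: False, n: False}
  {n: True, y: False}
  {y: True, n: False}


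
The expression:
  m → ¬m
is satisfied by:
  {m: False}


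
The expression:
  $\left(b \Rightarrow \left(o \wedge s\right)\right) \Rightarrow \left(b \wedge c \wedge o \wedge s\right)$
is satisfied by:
  {b: True, c: True, s: False, o: False}
  {b: True, s: False, o: False, c: False}
  {b: True, c: True, o: True, s: False}
  {b: True, o: True, s: False, c: False}
  {b: True, c: True, s: True, o: False}
  {b: True, s: True, o: False, c: False}
  {b: True, c: True, o: True, s: True}


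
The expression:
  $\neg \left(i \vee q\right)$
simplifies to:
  $\neg i \wedge \neg q$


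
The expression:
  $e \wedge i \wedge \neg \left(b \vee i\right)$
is never true.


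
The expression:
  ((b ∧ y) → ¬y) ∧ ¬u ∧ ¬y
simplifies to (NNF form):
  ¬u ∧ ¬y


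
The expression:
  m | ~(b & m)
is always true.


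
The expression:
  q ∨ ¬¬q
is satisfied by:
  {q: True}


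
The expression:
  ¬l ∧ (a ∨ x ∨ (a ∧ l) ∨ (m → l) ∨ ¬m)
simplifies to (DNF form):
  (a ∧ ¬l) ∨ (x ∧ ¬l) ∨ (¬l ∧ ¬m)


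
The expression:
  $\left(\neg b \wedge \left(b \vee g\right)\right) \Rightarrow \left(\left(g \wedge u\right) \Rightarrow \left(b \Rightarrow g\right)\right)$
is always true.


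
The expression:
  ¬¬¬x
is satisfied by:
  {x: False}


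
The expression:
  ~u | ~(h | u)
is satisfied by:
  {u: False}


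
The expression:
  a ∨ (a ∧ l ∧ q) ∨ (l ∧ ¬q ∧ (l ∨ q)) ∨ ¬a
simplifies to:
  True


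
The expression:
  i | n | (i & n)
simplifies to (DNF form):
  i | n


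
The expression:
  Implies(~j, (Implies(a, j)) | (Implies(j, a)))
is always true.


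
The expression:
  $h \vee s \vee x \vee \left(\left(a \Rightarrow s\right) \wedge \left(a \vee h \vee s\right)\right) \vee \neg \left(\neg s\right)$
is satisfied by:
  {s: True, x: True, h: True}
  {s: True, x: True, h: False}
  {s: True, h: True, x: False}
  {s: True, h: False, x: False}
  {x: True, h: True, s: False}
  {x: True, h: False, s: False}
  {h: True, x: False, s: False}


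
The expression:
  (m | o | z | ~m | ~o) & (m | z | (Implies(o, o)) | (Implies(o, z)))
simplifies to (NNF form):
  True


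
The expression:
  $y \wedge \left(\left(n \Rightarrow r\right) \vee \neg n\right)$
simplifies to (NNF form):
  $y \wedge \left(r \vee \neg n\right)$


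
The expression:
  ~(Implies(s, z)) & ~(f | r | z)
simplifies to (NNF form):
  s & ~f & ~r & ~z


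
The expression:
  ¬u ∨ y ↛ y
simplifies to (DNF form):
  ¬u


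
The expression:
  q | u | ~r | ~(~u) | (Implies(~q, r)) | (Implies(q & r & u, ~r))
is always true.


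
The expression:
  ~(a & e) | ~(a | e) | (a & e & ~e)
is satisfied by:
  {e: False, a: False}
  {a: True, e: False}
  {e: True, a: False}


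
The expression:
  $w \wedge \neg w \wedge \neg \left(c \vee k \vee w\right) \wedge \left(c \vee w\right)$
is never true.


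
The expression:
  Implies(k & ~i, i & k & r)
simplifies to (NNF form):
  i | ~k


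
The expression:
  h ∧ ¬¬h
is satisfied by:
  {h: True}


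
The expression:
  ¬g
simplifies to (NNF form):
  ¬g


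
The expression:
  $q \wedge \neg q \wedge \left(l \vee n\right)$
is never true.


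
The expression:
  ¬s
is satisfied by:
  {s: False}


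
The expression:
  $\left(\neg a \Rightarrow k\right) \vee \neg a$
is always true.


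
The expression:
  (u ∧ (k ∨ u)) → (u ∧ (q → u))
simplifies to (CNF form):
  True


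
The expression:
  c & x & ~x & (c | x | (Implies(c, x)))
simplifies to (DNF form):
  False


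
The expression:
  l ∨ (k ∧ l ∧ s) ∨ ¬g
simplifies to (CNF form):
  l ∨ ¬g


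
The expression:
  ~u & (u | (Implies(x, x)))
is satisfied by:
  {u: False}


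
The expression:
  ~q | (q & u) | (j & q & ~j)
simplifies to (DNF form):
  u | ~q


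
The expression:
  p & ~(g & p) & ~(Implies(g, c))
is never true.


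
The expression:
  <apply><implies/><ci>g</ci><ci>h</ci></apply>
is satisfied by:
  {h: True, g: False}
  {g: False, h: False}
  {g: True, h: True}


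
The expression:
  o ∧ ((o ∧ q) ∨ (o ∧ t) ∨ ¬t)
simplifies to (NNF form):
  o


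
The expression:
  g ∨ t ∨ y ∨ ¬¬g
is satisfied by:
  {y: True, t: True, g: True}
  {y: True, t: True, g: False}
  {y: True, g: True, t: False}
  {y: True, g: False, t: False}
  {t: True, g: True, y: False}
  {t: True, g: False, y: False}
  {g: True, t: False, y: False}


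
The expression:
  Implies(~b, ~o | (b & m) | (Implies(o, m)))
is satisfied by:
  {b: True, m: True, o: False}
  {b: True, o: False, m: False}
  {m: True, o: False, b: False}
  {m: False, o: False, b: False}
  {b: True, m: True, o: True}
  {b: True, o: True, m: False}
  {m: True, o: True, b: False}


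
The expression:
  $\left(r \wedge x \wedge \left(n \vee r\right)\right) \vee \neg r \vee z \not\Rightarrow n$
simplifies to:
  $x \vee \left(z \wedge \neg n\right) \vee \neg r$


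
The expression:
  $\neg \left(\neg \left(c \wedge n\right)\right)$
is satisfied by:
  {c: True, n: True}


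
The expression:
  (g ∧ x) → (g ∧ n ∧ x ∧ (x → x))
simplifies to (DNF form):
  n ∨ ¬g ∨ ¬x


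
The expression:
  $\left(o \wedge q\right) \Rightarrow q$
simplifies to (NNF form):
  $\text{True}$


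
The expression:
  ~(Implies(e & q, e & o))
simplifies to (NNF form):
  e & q & ~o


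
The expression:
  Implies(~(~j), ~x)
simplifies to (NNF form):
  ~j | ~x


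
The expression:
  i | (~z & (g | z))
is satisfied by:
  {i: True, g: True, z: False}
  {i: True, z: False, g: False}
  {i: True, g: True, z: True}
  {i: True, z: True, g: False}
  {g: True, z: False, i: False}


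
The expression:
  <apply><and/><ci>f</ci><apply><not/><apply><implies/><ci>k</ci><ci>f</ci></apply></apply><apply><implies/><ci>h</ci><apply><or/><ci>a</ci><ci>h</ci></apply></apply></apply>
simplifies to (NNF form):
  <false/>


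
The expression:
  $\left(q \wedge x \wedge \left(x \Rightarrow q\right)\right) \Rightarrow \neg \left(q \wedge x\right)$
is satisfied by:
  {q: False, x: False}
  {x: True, q: False}
  {q: True, x: False}


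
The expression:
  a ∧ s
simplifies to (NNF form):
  a ∧ s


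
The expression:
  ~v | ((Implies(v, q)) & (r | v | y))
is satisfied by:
  {q: True, v: False}
  {v: False, q: False}
  {v: True, q: True}


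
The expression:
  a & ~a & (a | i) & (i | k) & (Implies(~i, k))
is never true.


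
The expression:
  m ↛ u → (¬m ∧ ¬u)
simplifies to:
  u ∨ ¬m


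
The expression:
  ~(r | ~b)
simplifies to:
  b & ~r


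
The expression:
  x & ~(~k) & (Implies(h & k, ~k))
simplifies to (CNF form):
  k & x & ~h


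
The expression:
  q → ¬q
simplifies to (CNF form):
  ¬q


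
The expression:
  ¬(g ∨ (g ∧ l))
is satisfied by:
  {g: False}


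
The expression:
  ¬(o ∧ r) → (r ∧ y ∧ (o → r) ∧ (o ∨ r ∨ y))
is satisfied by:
  {r: True, y: True, o: True}
  {r: True, y: True, o: False}
  {r: True, o: True, y: False}


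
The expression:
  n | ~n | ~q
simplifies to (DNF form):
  True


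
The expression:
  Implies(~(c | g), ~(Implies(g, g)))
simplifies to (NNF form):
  c | g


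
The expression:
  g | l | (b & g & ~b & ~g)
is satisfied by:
  {l: True, g: True}
  {l: True, g: False}
  {g: True, l: False}


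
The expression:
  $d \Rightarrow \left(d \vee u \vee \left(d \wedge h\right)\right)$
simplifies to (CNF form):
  $\text{True}$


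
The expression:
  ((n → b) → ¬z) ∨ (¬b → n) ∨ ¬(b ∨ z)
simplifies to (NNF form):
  b ∨ n ∨ ¬z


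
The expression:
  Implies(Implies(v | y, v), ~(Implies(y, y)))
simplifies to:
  y & ~v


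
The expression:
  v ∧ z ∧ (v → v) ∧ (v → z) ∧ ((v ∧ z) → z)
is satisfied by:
  {z: True, v: True}


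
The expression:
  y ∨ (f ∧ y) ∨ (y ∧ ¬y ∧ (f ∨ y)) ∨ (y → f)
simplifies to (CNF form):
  True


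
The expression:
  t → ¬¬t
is always true.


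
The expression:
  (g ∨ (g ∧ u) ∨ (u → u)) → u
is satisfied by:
  {u: True}


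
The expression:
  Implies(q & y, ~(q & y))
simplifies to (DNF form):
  ~q | ~y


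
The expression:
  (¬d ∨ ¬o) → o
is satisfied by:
  {o: True}


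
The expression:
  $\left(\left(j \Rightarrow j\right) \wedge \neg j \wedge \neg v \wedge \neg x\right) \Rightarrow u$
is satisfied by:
  {x: True, v: True, u: True, j: True}
  {x: True, v: True, u: True, j: False}
  {x: True, v: True, j: True, u: False}
  {x: True, v: True, j: False, u: False}
  {x: True, u: True, j: True, v: False}
  {x: True, u: True, j: False, v: False}
  {x: True, u: False, j: True, v: False}
  {x: True, u: False, j: False, v: False}
  {v: True, u: True, j: True, x: False}
  {v: True, u: True, j: False, x: False}
  {v: True, j: True, u: False, x: False}
  {v: True, j: False, u: False, x: False}
  {u: True, j: True, v: False, x: False}
  {u: True, v: False, j: False, x: False}
  {j: True, v: False, u: False, x: False}


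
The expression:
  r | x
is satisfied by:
  {r: True, x: True}
  {r: True, x: False}
  {x: True, r: False}


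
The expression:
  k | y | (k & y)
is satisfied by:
  {y: True, k: True}
  {y: True, k: False}
  {k: True, y: False}


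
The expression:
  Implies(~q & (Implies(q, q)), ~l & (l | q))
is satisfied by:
  {q: True}


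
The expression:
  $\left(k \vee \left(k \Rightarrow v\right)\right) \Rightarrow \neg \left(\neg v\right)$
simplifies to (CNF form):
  $v$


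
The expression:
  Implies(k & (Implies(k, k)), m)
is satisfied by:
  {m: True, k: False}
  {k: False, m: False}
  {k: True, m: True}


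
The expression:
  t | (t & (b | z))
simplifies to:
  t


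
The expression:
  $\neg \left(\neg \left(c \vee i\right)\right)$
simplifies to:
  $c \vee i$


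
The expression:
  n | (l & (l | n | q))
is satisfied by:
  {n: True, l: True}
  {n: True, l: False}
  {l: True, n: False}


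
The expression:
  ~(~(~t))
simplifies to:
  ~t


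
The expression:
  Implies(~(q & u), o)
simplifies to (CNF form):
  (o | q) & (o | u)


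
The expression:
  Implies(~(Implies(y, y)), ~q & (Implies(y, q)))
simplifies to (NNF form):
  True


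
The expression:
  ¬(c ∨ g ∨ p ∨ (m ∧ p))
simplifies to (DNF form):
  ¬c ∧ ¬g ∧ ¬p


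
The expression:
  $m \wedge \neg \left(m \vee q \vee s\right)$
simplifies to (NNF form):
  $\text{False}$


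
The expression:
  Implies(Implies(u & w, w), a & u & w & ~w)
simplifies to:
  False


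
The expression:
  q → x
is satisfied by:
  {x: True, q: False}
  {q: False, x: False}
  {q: True, x: True}


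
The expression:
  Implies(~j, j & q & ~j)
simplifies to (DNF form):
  j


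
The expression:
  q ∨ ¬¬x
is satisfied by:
  {x: True, q: True}
  {x: True, q: False}
  {q: True, x: False}


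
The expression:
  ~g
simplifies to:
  ~g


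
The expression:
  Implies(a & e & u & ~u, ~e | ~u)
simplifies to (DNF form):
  True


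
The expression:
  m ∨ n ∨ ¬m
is always true.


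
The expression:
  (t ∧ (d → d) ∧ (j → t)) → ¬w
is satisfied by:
  {w: False, t: False}
  {t: True, w: False}
  {w: True, t: False}


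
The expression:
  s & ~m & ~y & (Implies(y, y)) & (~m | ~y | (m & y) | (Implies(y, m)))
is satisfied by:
  {s: True, y: False, m: False}


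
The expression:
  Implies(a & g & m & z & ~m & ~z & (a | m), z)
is always true.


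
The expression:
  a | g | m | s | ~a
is always true.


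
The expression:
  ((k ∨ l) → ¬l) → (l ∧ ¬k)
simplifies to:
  l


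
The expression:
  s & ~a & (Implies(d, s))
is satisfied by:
  {s: True, a: False}


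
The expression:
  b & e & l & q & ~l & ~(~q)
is never true.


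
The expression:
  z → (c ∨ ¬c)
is always true.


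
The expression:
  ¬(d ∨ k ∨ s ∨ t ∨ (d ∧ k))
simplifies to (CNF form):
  ¬d ∧ ¬k ∧ ¬s ∧ ¬t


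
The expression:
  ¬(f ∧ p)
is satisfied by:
  {p: False, f: False}
  {f: True, p: False}
  {p: True, f: False}


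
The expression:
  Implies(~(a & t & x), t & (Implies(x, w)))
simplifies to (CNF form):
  t & (a | w | ~x)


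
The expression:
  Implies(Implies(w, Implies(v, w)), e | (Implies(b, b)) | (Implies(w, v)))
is always true.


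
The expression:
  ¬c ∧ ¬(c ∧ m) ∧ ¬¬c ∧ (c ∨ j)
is never true.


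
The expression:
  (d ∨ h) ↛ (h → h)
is never true.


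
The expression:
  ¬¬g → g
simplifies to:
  True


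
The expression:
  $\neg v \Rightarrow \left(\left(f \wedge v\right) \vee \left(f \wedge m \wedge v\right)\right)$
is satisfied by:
  {v: True}


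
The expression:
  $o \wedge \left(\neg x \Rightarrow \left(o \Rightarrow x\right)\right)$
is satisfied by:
  {x: True, o: True}


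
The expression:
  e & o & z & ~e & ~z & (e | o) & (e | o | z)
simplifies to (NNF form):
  False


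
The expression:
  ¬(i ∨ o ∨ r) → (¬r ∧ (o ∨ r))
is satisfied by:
  {i: True, r: True, o: True}
  {i: True, r: True, o: False}
  {i: True, o: True, r: False}
  {i: True, o: False, r: False}
  {r: True, o: True, i: False}
  {r: True, o: False, i: False}
  {o: True, r: False, i: False}


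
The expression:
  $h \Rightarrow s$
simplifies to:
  $s \vee \neg h$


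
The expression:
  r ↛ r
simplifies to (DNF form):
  False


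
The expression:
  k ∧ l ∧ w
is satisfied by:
  {k: True, w: True, l: True}


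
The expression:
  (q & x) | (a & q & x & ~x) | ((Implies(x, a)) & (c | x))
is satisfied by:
  {x: True, c: True, q: True, a: True}
  {x: True, c: True, q: True, a: False}
  {x: True, c: True, a: True, q: False}
  {x: True, q: True, a: True, c: False}
  {x: True, q: True, a: False, c: False}
  {x: True, q: False, a: True, c: False}
  {c: True, q: True, a: True, x: False}
  {c: True, q: True, a: False, x: False}
  {c: True, a: True, q: False, x: False}
  {c: True, a: False, q: False, x: False}


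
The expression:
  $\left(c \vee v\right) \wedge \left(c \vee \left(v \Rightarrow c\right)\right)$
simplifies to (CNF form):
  $c$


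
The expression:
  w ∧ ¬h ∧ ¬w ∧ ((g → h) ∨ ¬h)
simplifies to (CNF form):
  False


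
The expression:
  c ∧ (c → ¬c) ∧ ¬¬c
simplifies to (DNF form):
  False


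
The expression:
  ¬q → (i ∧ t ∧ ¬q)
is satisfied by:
  {i: True, q: True, t: True}
  {i: True, q: True, t: False}
  {q: True, t: True, i: False}
  {q: True, t: False, i: False}
  {i: True, t: True, q: False}


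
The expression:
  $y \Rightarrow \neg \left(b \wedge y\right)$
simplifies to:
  $\neg b \vee \neg y$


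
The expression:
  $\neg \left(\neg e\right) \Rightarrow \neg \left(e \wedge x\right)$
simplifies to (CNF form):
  $\neg e \vee \neg x$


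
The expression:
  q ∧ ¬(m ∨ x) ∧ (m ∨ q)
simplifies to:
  q ∧ ¬m ∧ ¬x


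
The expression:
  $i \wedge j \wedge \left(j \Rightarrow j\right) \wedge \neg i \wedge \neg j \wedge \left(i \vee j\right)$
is never true.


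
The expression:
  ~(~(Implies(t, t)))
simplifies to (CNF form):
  True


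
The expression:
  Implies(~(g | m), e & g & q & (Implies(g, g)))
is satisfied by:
  {m: True, g: True}
  {m: True, g: False}
  {g: True, m: False}


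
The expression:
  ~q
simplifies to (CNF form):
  ~q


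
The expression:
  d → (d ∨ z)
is always true.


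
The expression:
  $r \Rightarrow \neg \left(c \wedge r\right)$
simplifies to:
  $\neg c \vee \neg r$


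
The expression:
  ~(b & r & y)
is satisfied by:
  {y: False, b: False, r: False}
  {r: True, y: False, b: False}
  {b: True, y: False, r: False}
  {r: True, b: True, y: False}
  {y: True, r: False, b: False}
  {r: True, y: True, b: False}
  {b: True, y: True, r: False}
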